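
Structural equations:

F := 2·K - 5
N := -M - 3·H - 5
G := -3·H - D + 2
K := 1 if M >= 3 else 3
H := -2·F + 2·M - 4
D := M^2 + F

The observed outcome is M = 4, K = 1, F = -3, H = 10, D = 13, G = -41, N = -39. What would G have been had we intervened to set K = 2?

-31

Under do(K=2), the mechanism K := 1 if M >= 3 else 3 is discarded; K is fixed at 2.
F = 2·K - 5  [with K=2]  = -1
H = -2·F + 2·M - 4  [with F=-1, M=4]  = 6
D = M^2 + F  [with M=4, F=-1]  = 15
G = -3·H - D + 2  [with H=6, D=15]  = -31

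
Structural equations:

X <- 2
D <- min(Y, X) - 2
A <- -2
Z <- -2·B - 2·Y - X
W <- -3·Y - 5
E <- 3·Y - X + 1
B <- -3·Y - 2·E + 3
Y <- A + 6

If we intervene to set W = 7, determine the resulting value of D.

0

The intervention breaks the incoming arrows to W: W <- -3·Y - 5 no longer applies, and W = 7.
D is not downstream of the intervention, so its value is determined by the original equations.
Y = A + 6  [with A=-2]  = 4
D = min(Y, X) - 2  [with Y=4, X=2]  = 0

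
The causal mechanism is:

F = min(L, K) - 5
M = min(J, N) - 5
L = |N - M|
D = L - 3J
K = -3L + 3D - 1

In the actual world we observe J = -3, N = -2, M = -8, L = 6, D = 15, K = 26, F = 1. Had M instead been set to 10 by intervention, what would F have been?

The intervention breaks the incoming arrows to M: M = min(J, N) - 5 no longer applies, and M = 10.
L = |N - M|  [with N=-2, M=10]  = 12
D = L - 3J  [with L=12, J=-3]  = 21
K = -3L + 3D - 1  [with L=12, D=21]  = 26
F = min(L, K) - 5  [with L=12, K=26]  = 7

7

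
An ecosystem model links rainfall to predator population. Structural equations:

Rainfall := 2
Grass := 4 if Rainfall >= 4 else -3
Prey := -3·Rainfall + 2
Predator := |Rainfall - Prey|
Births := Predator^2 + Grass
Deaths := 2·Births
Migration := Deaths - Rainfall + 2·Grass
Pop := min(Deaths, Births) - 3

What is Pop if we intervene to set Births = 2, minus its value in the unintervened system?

do(Births=2) replaces the equation Births := Predator^2 + Grass with the constant Births = 2.
Deaths = 2·Births  [with Births=2]  = 4
Pop = min(Deaths, Births) - 3  [with Deaths=4, Births=2]  = -1
Without intervention: Grass = 4 if Rainfall >= 4 else -3  [with Rainfall=2]  = -3; Prey = -3·Rainfall + 2  [with Rainfall=2]  = -4; Predator = |Rainfall - Prey|  [with Rainfall=2, Prey=-4]  = 6; Births = Predator^2 + Grass  [with Predator=6, Grass=-3]  = 33; Deaths = 2·Births  [with Births=33]  = 66; Pop = min(Deaths, Births) - 3  [with Deaths=66, Births=33]  = 30.
Change = -1 − 30 = -31.

-31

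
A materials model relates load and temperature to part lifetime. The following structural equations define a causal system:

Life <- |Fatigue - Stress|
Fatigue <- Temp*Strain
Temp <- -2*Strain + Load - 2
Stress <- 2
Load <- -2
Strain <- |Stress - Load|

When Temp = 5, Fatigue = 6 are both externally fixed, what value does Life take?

4

The joint intervention fixes Temp = 5, Fatigue = 6, removing each variable's own equation.
Life = |Fatigue - Stress|  [with Fatigue=6, Stress=2]  = 4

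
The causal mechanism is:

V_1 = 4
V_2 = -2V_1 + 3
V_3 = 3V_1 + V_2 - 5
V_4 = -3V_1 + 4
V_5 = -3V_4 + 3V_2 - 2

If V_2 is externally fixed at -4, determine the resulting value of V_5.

10

do(V_2=-4) replaces the equation V_2 = -2V_1 + 3 with the constant V_2 = -4.
V_4 = -3V_1 + 4  [with V_1=4]  = -8
V_5 = -3V_4 + 3V_2 - 2  [with V_4=-8, V_2=-4]  = 10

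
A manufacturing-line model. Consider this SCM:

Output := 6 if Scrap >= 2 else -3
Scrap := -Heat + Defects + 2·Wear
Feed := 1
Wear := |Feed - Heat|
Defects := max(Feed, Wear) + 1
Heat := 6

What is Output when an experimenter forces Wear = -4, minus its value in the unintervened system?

-9

The intervention breaks the incoming arrows to Wear: Wear := |Feed - Heat| no longer applies, and Wear = -4.
Defects = max(Feed, Wear) + 1  [with Feed=1, Wear=-4]  = 2
Scrap = -Heat + Defects + 2·Wear  [with Heat=6, Defects=2, Wear=-4]  = -12
Output = 6 if Scrap >= 2 else -3  [with Scrap=-12]  = -3
Without intervention: Wear = |Feed - Heat|  [with Feed=1, Heat=6]  = 5; Defects = max(Feed, Wear) + 1  [with Feed=1, Wear=5]  = 6; Scrap = -Heat + Defects + 2·Wear  [with Heat=6, Defects=6, Wear=5]  = 10; Output = 6 if Scrap >= 2 else -3  [with Scrap=10]  = 6.
Change = -3 − 6 = -9.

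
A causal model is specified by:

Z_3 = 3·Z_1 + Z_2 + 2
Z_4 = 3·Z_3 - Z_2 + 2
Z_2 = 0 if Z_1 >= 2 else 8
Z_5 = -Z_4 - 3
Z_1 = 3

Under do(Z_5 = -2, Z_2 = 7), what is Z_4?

Setting Z_5 = -2, Z_2 = 7 by intervention discards those variables' equations.
Z_3 = 3·Z_1 + Z_2 + 2  [with Z_1=3, Z_2=7]  = 18
Z_4 = 3·Z_3 - Z_2 + 2  [with Z_3=18, Z_2=7]  = 49

49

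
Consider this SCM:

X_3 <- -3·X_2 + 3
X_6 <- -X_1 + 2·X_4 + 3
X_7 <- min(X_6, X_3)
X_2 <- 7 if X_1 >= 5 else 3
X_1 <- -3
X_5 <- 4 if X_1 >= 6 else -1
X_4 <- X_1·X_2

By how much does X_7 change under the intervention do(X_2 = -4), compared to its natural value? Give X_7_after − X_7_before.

Under do(X_2=-4), the mechanism X_2 <- 7 if X_1 >= 5 else 3 is discarded; X_2 is fixed at -4.
X_3 = -3·X_2 + 3  [with X_2=-4]  = 15
X_4 = X_1·X_2  [with X_1=-3, X_2=-4]  = 12
X_6 = -X_1 + 2·X_4 + 3  [with X_1=-3, X_4=12]  = 30
X_7 = min(X_6, X_3)  [with X_6=30, X_3=15]  = 15
Without intervention: X_2 = 7 if X_1 >= 5 else 3  [with X_1=-3]  = 3; X_3 = -3·X_2 + 3  [with X_2=3]  = -6; X_4 = X_1·X_2  [with X_1=-3, X_2=3]  = -9; X_6 = -X_1 + 2·X_4 + 3  [with X_1=-3, X_4=-9]  = -12; X_7 = min(X_6, X_3)  [with X_6=-12, X_3=-6]  = -12.
Change = 15 − (-12) = 27.

27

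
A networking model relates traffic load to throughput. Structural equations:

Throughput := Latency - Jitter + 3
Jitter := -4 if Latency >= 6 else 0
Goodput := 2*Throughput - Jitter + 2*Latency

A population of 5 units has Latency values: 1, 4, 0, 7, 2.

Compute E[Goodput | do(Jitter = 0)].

Every unit gets Jitter=0 under the intervention. Goodput values become 10, 22, 6, 34, 14; E[Goodput|do(Jitter=0)] = 17.2.

17.2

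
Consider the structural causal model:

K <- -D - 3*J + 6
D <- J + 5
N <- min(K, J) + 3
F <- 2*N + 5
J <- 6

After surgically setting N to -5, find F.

Intervening sets N = -5 and removes its equation (N <- min(K, J) + 3).
F = 2*N + 5  [with N=-5]  = -5

-5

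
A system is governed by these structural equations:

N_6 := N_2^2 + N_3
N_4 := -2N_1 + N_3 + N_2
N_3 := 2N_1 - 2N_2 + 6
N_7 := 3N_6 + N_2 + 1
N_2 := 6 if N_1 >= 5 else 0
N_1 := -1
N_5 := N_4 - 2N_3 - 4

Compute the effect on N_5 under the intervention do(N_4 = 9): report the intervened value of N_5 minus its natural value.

Intervening sets N_4 = 9 and removes its equation (N_4 := -2N_1 + N_3 + N_2).
N_2 = 6 if N_1 >= 5 else 0  [with N_1=-1]  = 0
N_3 = 2N_1 - 2N_2 + 6  [with N_1=-1, N_2=0]  = 4
N_5 = N_4 - 2N_3 - 4  [with N_4=9, N_3=4]  = -3
Without intervention: N_2 = 6 if N_1 >= 5 else 0  [with N_1=-1]  = 0; N_3 = 2N_1 - 2N_2 + 6  [with N_1=-1, N_2=0]  = 4; N_4 = -2N_1 + N_3 + N_2  [with N_1=-1, N_3=4, N_2=0]  = 6; N_5 = N_4 - 2N_3 - 4  [with N_4=6, N_3=4]  = -6.
Change = -3 − (-6) = 3.

3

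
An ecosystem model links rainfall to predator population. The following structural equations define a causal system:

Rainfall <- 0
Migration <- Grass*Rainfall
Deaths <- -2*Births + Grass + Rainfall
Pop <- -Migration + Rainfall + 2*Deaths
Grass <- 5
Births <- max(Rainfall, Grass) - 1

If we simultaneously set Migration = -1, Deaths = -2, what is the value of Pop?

-3

Setting Migration = -1, Deaths = -2 by intervention discards those variables' equations.
Pop = -Migration + Rainfall + 2*Deaths  [with Migration=-1, Rainfall=0, Deaths=-2]  = -3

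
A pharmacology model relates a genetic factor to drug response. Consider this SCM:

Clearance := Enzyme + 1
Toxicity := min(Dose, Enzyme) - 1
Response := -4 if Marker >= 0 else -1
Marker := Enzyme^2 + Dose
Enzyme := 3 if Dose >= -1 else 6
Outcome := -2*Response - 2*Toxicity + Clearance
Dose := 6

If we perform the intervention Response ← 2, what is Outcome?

The intervention breaks the incoming arrows to Response: Response := -4 if Marker >= 0 else -1 no longer applies, and Response = 2.
Enzyme = 3 if Dose >= -1 else 6  [with Dose=6]  = 3
Toxicity = min(Dose, Enzyme) - 1  [with Dose=6, Enzyme=3]  = 2
Clearance = Enzyme + 1  [with Enzyme=3]  = 4
Outcome = -2*Response - 2*Toxicity + Clearance  [with Response=2, Toxicity=2, Clearance=4]  = -4

-4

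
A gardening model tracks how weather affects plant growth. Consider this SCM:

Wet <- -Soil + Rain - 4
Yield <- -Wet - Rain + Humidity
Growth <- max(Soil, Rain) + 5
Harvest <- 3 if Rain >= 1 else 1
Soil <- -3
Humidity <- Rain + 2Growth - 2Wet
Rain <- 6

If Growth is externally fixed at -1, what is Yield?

Under do(Growth=-1), the mechanism Growth <- max(Soil, Rain) + 5 is discarded; Growth is fixed at -1.
Wet = -Soil + Rain - 4  [with Soil=-3, Rain=6]  = 5
Humidity = Rain + 2Growth - 2Wet  [with Rain=6, Growth=-1, Wet=5]  = -6
Yield = -Wet - Rain + Humidity  [with Wet=5, Rain=6, Humidity=-6]  = -17

-17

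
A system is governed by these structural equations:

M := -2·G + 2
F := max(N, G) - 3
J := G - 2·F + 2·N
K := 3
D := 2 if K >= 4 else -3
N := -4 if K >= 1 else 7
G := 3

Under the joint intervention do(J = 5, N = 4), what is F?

Under do(J = 5, N = 4), each intervened variable's structural equation is replaced by its fixed value.
F = max(N, G) - 3  [with N=4, G=3]  = 1

1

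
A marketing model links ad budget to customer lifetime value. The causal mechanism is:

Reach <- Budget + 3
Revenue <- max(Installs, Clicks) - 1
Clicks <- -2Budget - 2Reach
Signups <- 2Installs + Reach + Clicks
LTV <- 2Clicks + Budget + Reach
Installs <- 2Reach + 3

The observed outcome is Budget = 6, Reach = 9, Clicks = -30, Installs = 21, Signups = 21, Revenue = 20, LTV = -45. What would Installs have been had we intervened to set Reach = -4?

Under do(Reach=-4), the mechanism Reach <- Budget + 3 is discarded; Reach is fixed at -4.
Installs = 2Reach + 3  [with Reach=-4]  = -5

-5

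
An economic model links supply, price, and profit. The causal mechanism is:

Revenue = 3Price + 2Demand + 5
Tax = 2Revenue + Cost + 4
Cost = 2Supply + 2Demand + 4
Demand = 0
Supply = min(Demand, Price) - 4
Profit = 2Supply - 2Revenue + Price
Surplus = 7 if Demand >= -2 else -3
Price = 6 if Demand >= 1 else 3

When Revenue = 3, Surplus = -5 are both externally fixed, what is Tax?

The joint intervention fixes Revenue = 3, Surplus = -5, removing each variable's own equation.
Price = 6 if Demand >= 1 else 3  [with Demand=0]  = 3
Supply = min(Demand, Price) - 4  [with Demand=0, Price=3]  = -4
Cost = 2Supply + 2Demand + 4  [with Supply=-4, Demand=0]  = -4
Tax = 2Revenue + Cost + 4  [with Revenue=3, Cost=-4]  = 6

6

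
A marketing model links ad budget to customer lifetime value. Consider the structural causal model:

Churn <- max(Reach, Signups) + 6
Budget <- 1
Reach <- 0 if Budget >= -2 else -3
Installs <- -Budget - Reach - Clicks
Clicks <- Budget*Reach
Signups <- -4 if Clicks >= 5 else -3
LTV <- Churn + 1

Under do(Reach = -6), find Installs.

11

Under do(Reach=-6), the mechanism Reach <- 0 if Budget >= -2 else -3 is discarded; Reach is fixed at -6.
Clicks = Budget*Reach  [with Budget=1, Reach=-6]  = -6
Installs = -Budget - Reach - Clicks  [with Budget=1, Reach=-6, Clicks=-6]  = 11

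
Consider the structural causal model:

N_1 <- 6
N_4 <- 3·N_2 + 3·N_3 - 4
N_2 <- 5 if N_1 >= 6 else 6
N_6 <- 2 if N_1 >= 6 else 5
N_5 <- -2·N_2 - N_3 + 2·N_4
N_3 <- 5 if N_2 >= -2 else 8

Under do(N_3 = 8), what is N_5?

52

do(N_3=8) replaces the equation N_3 <- 5 if N_2 >= -2 else 8 with the constant N_3 = 8.
N_2 = 5 if N_1 >= 6 else 6  [with N_1=6]  = 5
N_4 = 3·N_2 + 3·N_3 - 4  [with N_2=5, N_3=8]  = 35
N_5 = -2·N_2 - N_3 + 2·N_4  [with N_2=5, N_3=8, N_4=35]  = 52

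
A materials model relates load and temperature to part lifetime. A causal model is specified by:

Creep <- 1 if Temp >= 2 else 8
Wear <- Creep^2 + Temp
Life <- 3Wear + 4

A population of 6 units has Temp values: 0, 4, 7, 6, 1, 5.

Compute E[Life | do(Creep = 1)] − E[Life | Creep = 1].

-5

Every unit gets Creep=1 under the intervention. Life values become 7, 19, 28, 25, 10, 22; E[Life|do(Creep=1)] = 18.5.
Conditioning on Creep=1 selects the 4 unit(s) with Temp ∈ {4, 7, 6, 5}. Their Life values: 19, 28, 25, 22. Mean = 23.5.
Difference = 18.5 − 23.5 = -5.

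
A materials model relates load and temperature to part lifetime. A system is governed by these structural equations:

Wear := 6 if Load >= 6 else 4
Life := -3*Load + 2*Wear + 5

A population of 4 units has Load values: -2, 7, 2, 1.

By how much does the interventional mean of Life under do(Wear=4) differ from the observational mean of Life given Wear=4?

Every unit gets Wear=4 under the intervention. Life values become 19, -8, 7, 10; E[Life|do(Wear=4)] = 7.
E[Life|Wear=4] averages over only the 3 units with Wear=4 (Load = -2, 2, 1): Life = 19, 7, 10, mean 12.
Difference = 7 − 12 = -5.

-5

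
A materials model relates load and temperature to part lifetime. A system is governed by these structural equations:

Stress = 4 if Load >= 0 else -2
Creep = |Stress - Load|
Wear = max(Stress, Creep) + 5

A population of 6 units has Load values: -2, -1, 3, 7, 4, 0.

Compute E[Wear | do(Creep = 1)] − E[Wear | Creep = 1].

Under do(Creep=1), Creep's equation is replaced by Creep=1 for every unit. Per-unit Wear: 6, 6, 9, 9, 9, 9. Mean = 8.
Conditioning on Creep=1 selects the 2 unit(s) with Load ∈ {-1, 3}. Their Wear values: 6, 9. Mean = 7.5.
Difference = 8 − 7.5 = 0.5.

0.5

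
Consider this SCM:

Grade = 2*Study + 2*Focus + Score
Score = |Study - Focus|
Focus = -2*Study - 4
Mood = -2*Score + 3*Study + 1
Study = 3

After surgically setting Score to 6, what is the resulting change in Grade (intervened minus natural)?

do(Score=6) replaces the equation Score = |Study - Focus| with the constant Score = 6.
Focus = -2*Study - 4  [with Study=3]  = -10
Grade = 2*Study + 2*Focus + Score  [with Study=3, Focus=-10, Score=6]  = -8
Without intervention: Focus = -2*Study - 4  [with Study=3]  = -10; Score = |Study - Focus|  [with Study=3, Focus=-10]  = 13; Grade = 2*Study + 2*Focus + Score  [with Study=3, Focus=-10, Score=13]  = -1.
Change = -8 − (-1) = -7.

-7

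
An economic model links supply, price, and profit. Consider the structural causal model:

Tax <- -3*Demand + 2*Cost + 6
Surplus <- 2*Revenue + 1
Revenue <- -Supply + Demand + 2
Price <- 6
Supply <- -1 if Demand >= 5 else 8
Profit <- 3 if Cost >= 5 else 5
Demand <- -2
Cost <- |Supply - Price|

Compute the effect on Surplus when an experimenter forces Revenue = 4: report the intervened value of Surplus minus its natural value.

do(Revenue=4) replaces the equation Revenue <- -Supply + Demand + 2 with the constant Revenue = 4.
Surplus = 2*Revenue + 1  [with Revenue=4]  = 9
Without intervention: Supply = -1 if Demand >= 5 else 8  [with Demand=-2]  = 8; Revenue = -Supply + Demand + 2  [with Supply=8, Demand=-2]  = -8; Surplus = 2*Revenue + 1  [with Revenue=-8]  = -15.
Change = 9 − (-15) = 24.

24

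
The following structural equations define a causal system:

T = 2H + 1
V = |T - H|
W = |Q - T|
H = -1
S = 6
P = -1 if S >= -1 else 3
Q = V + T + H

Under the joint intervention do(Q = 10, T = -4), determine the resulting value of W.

14

The joint intervention fixes Q = 10, T = -4, removing each variable's own equation.
W = |Q - T|  [with Q=10, T=-4]  = 14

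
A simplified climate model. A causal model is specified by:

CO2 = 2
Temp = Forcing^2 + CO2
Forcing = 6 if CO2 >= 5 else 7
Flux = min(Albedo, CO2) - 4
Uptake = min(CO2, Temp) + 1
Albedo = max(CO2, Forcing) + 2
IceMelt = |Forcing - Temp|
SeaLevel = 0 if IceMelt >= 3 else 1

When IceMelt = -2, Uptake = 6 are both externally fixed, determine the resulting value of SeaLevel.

1

The joint intervention fixes IceMelt = -2, Uptake = 6, removing each variable's own equation.
SeaLevel = 0 if IceMelt >= 3 else 1  [with IceMelt=-2]  = 1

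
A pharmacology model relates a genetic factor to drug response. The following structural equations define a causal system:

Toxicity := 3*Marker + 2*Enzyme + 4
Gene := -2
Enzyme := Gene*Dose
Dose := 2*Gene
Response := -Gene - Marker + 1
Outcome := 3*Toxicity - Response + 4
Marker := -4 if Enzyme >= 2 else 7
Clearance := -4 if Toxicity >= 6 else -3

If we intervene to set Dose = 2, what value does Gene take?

-2

Under do(Dose=2), the mechanism Dose := 2*Gene is discarded; Dose is fixed at 2.
Gene is not downstream of the intervention, so its value is determined by the original equations.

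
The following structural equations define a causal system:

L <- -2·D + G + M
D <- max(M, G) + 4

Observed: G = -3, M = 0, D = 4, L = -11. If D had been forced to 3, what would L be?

The intervention breaks the incoming arrows to D: D <- max(M, G) + 4 no longer applies, and D = 3.
L = -2·D + G + M  [with D=3, G=-3, M=0]  = -9

-9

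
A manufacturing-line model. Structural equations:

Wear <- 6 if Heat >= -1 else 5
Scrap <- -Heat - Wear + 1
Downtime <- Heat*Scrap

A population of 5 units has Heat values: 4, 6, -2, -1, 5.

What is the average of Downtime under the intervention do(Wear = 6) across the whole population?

The intervention sets Wear=6 in all 5 units regardless of Heat. Recomputing Downtime per unit gives -36, -66, 6, 4, -50; average -28.4.

-28.4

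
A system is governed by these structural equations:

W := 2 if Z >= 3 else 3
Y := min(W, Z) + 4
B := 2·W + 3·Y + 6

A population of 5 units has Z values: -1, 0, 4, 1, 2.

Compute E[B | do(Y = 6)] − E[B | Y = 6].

0.6

Every unit gets Y=6 under the intervention. B values become 30, 30, 28, 30, 30; E[B|do(Y=6)] = 29.6.
E[B|Y=6] averages over only the 2 units with Y=6 (Z = 4, 2): B = 28, 30, mean 29.
Difference = 29.6 − 29 = 0.6.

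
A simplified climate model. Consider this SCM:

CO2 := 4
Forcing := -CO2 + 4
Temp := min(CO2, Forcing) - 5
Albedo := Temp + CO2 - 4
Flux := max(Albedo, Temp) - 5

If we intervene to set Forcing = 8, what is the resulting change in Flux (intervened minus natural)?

4

do(Forcing=8) replaces the equation Forcing := -CO2 + 4 with the constant Forcing = 8.
Temp = min(CO2, Forcing) - 5  [with CO2=4, Forcing=8]  = -1
Albedo = Temp + CO2 - 4  [with Temp=-1, CO2=4]  = -1
Flux = max(Albedo, Temp) - 5  [with Albedo=-1, Temp=-1]  = -6
Without intervention: Forcing = -CO2 + 4  [with CO2=4]  = 0; Temp = min(CO2, Forcing) - 5  [with CO2=4, Forcing=0]  = -5; Albedo = Temp + CO2 - 4  [with Temp=-5, CO2=4]  = -5; Flux = max(Albedo, Temp) - 5  [with Albedo=-5, Temp=-5]  = -10.
Change = -6 − (-10) = 4.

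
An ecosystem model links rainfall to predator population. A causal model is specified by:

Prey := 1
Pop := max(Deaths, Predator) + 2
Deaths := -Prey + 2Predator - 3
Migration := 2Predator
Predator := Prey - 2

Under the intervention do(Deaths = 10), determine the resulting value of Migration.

The intervention breaks the incoming arrows to Deaths: Deaths := -Prey + 2Predator - 3 no longer applies, and Deaths = 10.
Migration is not downstream of the intervention, so its value is determined by the original equations.
Predator = Prey - 2  [with Prey=1]  = -1
Migration = 2Predator  [with Predator=-1]  = -2

-2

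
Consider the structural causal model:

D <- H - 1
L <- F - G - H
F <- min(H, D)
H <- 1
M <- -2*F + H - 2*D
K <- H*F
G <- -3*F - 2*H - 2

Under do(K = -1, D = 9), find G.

-7

The joint intervention fixes K = -1, D = 9, removing each variable's own equation.
F = min(H, D)  [with H=1, D=9]  = 1
G = -3*F - 2*H - 2  [with F=1, H=1]  = -7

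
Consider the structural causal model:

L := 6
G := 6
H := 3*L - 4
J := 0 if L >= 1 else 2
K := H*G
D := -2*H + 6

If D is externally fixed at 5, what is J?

0

do(D=5) replaces the equation D := -2*H + 6 with the constant D = 5.
No directed path runs from D to J, so J keeps its natural value.
J = 0 if L >= 1 else 2  [with L=6]  = 0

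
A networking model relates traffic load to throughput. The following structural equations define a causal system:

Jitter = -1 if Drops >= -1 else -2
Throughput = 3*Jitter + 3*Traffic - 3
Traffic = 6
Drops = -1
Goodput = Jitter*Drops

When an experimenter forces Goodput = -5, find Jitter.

-1

do(Goodput=-5) replaces the equation Goodput = Jitter*Drops with the constant Goodput = -5.
Jitter is not downstream of the intervention, so its value is determined by the original equations.
Jitter = -1 if Drops >= -1 else -2  [with Drops=-1]  = -1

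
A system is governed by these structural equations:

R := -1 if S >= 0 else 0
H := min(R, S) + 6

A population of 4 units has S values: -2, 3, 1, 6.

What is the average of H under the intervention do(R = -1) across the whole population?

Every unit gets R=-1 under the intervention. H values become 4, 5, 5, 5; E[H|do(R=-1)] = 4.75.

4.75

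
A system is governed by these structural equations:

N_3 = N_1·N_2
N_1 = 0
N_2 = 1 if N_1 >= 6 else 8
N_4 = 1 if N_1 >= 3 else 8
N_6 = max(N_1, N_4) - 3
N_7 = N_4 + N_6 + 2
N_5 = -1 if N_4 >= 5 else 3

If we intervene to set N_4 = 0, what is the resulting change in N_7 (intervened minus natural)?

-16

The intervention breaks the incoming arrows to N_4: N_4 = 1 if N_1 >= 3 else 8 no longer applies, and N_4 = 0.
N_6 = max(N_1, N_4) - 3  [with N_1=0, N_4=0]  = -3
N_7 = N_4 + N_6 + 2  [with N_4=0, N_6=-3]  = -1
Without intervention: N_4 = 1 if N_1 >= 3 else 8  [with N_1=0]  = 8; N_6 = max(N_1, N_4) - 3  [with N_1=0, N_4=8]  = 5; N_7 = N_4 + N_6 + 2  [with N_4=8, N_6=5]  = 15.
Change = -1 − 15 = -16.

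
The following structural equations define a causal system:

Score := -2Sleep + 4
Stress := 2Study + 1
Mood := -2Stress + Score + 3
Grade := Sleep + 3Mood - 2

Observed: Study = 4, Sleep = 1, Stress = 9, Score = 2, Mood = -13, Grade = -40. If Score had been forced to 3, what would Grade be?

-37

Under do(Score=3), the mechanism Score := -2Sleep + 4 is discarded; Score is fixed at 3.
Stress = 2Study + 1  [with Study=4]  = 9
Mood = -2Stress + Score + 3  [with Stress=9, Score=3]  = -12
Grade = Sleep + 3Mood - 2  [with Sleep=1, Mood=-12]  = -37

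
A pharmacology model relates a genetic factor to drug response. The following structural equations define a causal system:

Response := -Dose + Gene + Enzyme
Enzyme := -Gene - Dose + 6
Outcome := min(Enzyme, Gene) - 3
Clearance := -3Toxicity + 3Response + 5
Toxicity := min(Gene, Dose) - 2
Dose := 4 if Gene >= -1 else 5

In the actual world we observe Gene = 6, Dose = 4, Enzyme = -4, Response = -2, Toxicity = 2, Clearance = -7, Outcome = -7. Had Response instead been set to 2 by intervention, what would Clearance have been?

Under do(Response=2), the mechanism Response := -Dose + Gene + Enzyme is discarded; Response is fixed at 2.
Dose = 4 if Gene >= -1 else 5  [with Gene=6]  = 4
Toxicity = min(Gene, Dose) - 2  [with Gene=6, Dose=4]  = 2
Clearance = -3Toxicity + 3Response + 5  [with Toxicity=2, Response=2]  = 5

5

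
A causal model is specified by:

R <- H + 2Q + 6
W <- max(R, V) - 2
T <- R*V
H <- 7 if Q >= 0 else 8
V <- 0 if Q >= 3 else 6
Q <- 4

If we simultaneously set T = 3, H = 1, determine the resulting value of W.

The joint intervention fixes T = 3, H = 1, removing each variable's own equation.
R = H + 2Q + 6  [with H=1, Q=4]  = 15
V = 0 if Q >= 3 else 6  [with Q=4]  = 0
W = max(R, V) - 2  [with R=15, V=0]  = 13

13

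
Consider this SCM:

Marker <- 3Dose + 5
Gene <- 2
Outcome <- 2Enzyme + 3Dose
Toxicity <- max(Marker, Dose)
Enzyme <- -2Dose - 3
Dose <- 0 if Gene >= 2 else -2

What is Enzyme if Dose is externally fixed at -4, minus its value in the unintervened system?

8

The intervention breaks the incoming arrows to Dose: Dose <- 0 if Gene >= 2 else -2 no longer applies, and Dose = -4.
Enzyme = -2Dose - 3  [with Dose=-4]  = 5
Without intervention: Dose = 0 if Gene >= 2 else -2  [with Gene=2]  = 0; Enzyme = -2Dose - 3  [with Dose=0]  = -3.
Change = 5 − (-3) = 8.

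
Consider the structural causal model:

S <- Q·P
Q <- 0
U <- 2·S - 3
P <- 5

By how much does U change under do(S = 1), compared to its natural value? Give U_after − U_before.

The intervention breaks the incoming arrows to S: S <- Q·P no longer applies, and S = 1.
U = 2·S - 3  [with S=1]  = -1
Without intervention: S = Q·P  [with Q=0, P=5]  = 0; U = 2·S - 3  [with S=0]  = -3.
Change = -1 − (-3) = 2.

2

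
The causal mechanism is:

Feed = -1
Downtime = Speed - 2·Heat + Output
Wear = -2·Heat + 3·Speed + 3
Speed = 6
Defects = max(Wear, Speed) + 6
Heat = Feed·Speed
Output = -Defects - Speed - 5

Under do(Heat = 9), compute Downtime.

The intervention breaks the incoming arrows to Heat: Heat = Feed·Speed no longer applies, and Heat = 9.
Wear = -2·Heat + 3·Speed + 3  [with Heat=9, Speed=6]  = 3
Defects = max(Wear, Speed) + 6  [with Wear=3, Speed=6]  = 12
Output = -Defects - Speed - 5  [with Defects=12, Speed=6]  = -23
Downtime = Speed - 2·Heat + Output  [with Speed=6, Heat=9, Output=-23]  = -35

-35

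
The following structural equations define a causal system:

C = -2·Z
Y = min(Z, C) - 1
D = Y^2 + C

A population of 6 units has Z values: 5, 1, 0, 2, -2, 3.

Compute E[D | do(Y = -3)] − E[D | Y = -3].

-4

Every unit gets Y=-3 under the intervention. D values become -1, 7, 9, 5, 13, 3; E[D|do(Y=-3)] = 6.
Conditioning on Y=-3 selects the 2 unit(s) with Z ∈ {1, -2}. Their D values: 7, 13. Mean = 10.
Difference = 6 − 10 = -4.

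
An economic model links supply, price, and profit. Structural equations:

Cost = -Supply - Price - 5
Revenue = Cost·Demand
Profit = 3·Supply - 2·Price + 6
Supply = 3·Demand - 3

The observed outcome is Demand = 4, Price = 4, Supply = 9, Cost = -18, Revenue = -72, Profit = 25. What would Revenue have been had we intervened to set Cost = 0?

0

Intervening sets Cost = 0 and removes its equation (Cost = -Supply - Price - 5).
Revenue = Cost·Demand  [with Cost=0, Demand=4]  = 0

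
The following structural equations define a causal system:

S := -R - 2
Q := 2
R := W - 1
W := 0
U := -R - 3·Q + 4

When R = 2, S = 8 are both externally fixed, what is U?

-4

Setting R = 2, S = 8 by intervention discards those variables' equations.
U = -R - 3·Q + 4  [with R=2, Q=2]  = -4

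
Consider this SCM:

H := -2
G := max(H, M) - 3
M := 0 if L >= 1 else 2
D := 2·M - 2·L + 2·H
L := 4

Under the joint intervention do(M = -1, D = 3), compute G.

Setting M = -1, D = 3 by intervention discards those variables' equations.
G = max(H, M) - 3  [with H=-2, M=-1]  = -4

-4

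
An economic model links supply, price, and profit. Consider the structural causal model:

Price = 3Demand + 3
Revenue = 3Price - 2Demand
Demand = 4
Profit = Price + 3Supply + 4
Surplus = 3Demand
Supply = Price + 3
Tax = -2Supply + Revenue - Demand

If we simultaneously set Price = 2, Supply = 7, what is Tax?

Under do(Price = 2, Supply = 7), each intervened variable's structural equation is replaced by its fixed value.
Revenue = 3Price - 2Demand  [with Price=2, Demand=4]  = -2
Tax = -2Supply + Revenue - Demand  [with Supply=7, Revenue=-2, Demand=4]  = -20

-20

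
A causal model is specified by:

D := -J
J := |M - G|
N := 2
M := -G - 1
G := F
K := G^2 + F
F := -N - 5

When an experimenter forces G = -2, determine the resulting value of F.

Under do(G=-2), the mechanism G := F is discarded; G is fixed at -2.
Since F is not a descendant of the intervened variable, it is unaffected.
F = -N - 5  [with N=2]  = -7

-7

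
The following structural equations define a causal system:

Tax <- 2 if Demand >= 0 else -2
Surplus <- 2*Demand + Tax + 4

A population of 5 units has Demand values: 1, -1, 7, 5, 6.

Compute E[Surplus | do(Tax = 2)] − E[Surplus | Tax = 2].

-2.3

The intervention sets Tax=2 in all 5 units regardless of Demand. Recomputing Surplus per unit gives 8, 4, 20, 16, 18; average 13.2.
Conditioning on Tax=2 selects the 4 unit(s) with Demand ∈ {1, 7, 5, 6}. Their Surplus values: 8, 20, 16, 18. Mean = 15.5.
Difference = 13.2 − 15.5 = -2.3.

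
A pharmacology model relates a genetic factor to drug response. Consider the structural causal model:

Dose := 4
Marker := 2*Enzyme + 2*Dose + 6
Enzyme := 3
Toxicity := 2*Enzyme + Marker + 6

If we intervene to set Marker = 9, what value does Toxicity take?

21

The intervention breaks the incoming arrows to Marker: Marker := 2*Enzyme + 2*Dose + 6 no longer applies, and Marker = 9.
Toxicity = 2*Enzyme + Marker + 6  [with Enzyme=3, Marker=9]  = 21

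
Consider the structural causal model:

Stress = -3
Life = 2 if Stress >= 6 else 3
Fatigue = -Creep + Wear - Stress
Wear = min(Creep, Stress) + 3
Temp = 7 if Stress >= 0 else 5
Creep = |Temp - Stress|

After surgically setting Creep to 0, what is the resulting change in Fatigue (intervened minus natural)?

do(Creep=0) replaces the equation Creep = |Temp - Stress| with the constant Creep = 0.
Wear = min(Creep, Stress) + 3  [with Creep=0, Stress=-3]  = 0
Fatigue = -Creep + Wear - Stress  [with Creep=0, Wear=0, Stress=-3]  = 3
Without intervention: Temp = 7 if Stress >= 0 else 5  [with Stress=-3]  = 5; Creep = |Temp - Stress|  [with Temp=5, Stress=-3]  = 8; Wear = min(Creep, Stress) + 3  [with Creep=8, Stress=-3]  = 0; Fatigue = -Creep + Wear - Stress  [with Creep=8, Wear=0, Stress=-3]  = -5.
Change = 3 − (-5) = 8.

8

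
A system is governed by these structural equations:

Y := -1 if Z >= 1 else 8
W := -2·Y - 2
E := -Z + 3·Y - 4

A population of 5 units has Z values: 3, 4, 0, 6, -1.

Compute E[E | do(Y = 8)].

do(Y=8) breaks Y's dependence on Z. With Y=8 fixed, E across the units is 17, 16, 20, 14, 21, mean 17.6.

17.6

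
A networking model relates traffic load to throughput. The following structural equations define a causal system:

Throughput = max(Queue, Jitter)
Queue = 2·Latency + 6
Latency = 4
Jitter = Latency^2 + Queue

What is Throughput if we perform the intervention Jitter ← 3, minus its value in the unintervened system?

The intervention breaks the incoming arrows to Jitter: Jitter = Latency^2 + Queue no longer applies, and Jitter = 3.
Queue = 2·Latency + 6  [with Latency=4]  = 14
Throughput = max(Queue, Jitter)  [with Queue=14, Jitter=3]  = 14
Without intervention: Queue = 2·Latency + 6  [with Latency=4]  = 14; Jitter = Latency^2 + Queue  [with Latency=4, Queue=14]  = 30; Throughput = max(Queue, Jitter)  [with Queue=14, Jitter=30]  = 30.
Change = 14 − 30 = -16.

-16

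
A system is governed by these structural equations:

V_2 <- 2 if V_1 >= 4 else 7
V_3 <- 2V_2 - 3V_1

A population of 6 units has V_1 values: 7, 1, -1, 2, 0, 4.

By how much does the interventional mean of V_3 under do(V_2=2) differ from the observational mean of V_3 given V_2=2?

do(V_2=2) breaks V_2's dependence on V_1. With V_2=2 fixed, V_3 across the units is -17, 1, 7, -2, 4, -8, mean -2.5.
Observing V_2=2 restricts to units where V_2's equation naturally yields 2: V_1 ∈ {7, 4}. In that subpopulation V_3 = -17, -8, mean -12.5.
Difference = -2.5 − (-12.5) = 10.

10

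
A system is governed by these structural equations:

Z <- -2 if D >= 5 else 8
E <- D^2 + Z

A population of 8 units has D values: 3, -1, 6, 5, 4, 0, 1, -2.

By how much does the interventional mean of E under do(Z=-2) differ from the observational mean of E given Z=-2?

Under do(Z=-2), Z's equation is replaced by Z=-2 for every unit. Per-unit E: 7, -1, 34, 23, 14, -2, -1, 2. Mean = 9.5.
Conditioning on Z=-2 selects the 2 unit(s) with D ∈ {6, 5}. Their E values: 34, 23. Mean = 28.5.
Difference = 9.5 − 28.5 = -19.

-19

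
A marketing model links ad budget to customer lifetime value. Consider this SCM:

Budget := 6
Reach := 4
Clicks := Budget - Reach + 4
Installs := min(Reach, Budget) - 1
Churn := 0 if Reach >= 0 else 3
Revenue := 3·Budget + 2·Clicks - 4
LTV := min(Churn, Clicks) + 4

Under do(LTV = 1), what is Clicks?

6

Intervening sets LTV = 1 and removes its equation (LTV := min(Churn, Clicks) + 4).
Clicks is not downstream of the intervention, so its value is determined by the original equations.
Clicks = Budget - Reach + 4  [with Budget=6, Reach=4]  = 6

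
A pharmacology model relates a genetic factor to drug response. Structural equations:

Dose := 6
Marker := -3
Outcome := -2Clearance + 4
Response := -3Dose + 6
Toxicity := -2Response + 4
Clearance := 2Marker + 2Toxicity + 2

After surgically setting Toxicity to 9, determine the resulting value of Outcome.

-24

Under do(Toxicity=9), the mechanism Toxicity := -2Response + 4 is discarded; Toxicity is fixed at 9.
Clearance = 2Marker + 2Toxicity + 2  [with Marker=-3, Toxicity=9]  = 14
Outcome = -2Clearance + 4  [with Clearance=14]  = -24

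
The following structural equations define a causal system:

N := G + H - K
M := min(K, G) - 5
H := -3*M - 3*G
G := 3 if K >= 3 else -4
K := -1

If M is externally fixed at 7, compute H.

-9

The intervention breaks the incoming arrows to M: M := min(K, G) - 5 no longer applies, and M = 7.
G = 3 if K >= 3 else -4  [with K=-1]  = -4
H = -3*M - 3*G  [with M=7, G=-4]  = -9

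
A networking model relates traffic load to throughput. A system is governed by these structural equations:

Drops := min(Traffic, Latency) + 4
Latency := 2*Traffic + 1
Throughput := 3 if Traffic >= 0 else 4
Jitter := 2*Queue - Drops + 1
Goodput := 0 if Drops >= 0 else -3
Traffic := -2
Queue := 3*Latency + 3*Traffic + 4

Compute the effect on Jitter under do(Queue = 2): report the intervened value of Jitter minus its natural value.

26

do(Queue=2) replaces the equation Queue := 3*Latency + 3*Traffic + 4 with the constant Queue = 2.
Latency = 2*Traffic + 1  [with Traffic=-2]  = -3
Drops = min(Traffic, Latency) + 4  [with Traffic=-2, Latency=-3]  = 1
Jitter = 2*Queue - Drops + 1  [with Queue=2, Drops=1]  = 4
Without intervention: Latency = 2*Traffic + 1  [with Traffic=-2]  = -3; Queue = 3*Latency + 3*Traffic + 4  [with Latency=-3, Traffic=-2]  = -11; Drops = min(Traffic, Latency) + 4  [with Traffic=-2, Latency=-3]  = 1; Jitter = 2*Queue - Drops + 1  [with Queue=-11, Drops=1]  = -22.
Change = 4 − (-22) = 26.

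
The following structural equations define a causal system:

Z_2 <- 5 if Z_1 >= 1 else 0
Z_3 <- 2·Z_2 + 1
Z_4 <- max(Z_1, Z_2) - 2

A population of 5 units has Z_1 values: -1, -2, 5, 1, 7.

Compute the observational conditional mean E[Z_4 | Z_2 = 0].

Observing Z_2=0 restricts to units where Z_2's equation naturally yields 0: Z_1 ∈ {-1, -2}. In that subpopulation Z_4 = -2, -2, mean -2.

-2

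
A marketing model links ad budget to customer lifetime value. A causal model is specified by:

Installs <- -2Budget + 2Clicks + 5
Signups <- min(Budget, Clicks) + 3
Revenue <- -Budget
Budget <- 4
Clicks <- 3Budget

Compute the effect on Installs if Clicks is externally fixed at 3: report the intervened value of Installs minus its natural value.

-18

The intervention breaks the incoming arrows to Clicks: Clicks <- 3Budget no longer applies, and Clicks = 3.
Installs = -2Budget + 2Clicks + 5  [with Budget=4, Clicks=3]  = 3
Without intervention: Clicks = 3Budget  [with Budget=4]  = 12; Installs = -2Budget + 2Clicks + 5  [with Budget=4, Clicks=12]  = 21.
Change = 3 − 21 = -18.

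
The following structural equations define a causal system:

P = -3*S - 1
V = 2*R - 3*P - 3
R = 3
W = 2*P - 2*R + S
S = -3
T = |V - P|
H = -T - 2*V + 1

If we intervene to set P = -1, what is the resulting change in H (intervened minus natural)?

-32

The intervention breaks the incoming arrows to P: P = -3*S - 1 no longer applies, and P = -1.
V = 2*R - 3*P - 3  [with R=3, P=-1]  = 6
T = |V - P|  [with V=6, P=-1]  = 7
H = -T - 2*V + 1  [with T=7, V=6]  = -18
Without intervention: P = -3*S - 1  [with S=-3]  = 8; V = 2*R - 3*P - 3  [with R=3, P=8]  = -21; T = |V - P|  [with V=-21, P=8]  = 29; H = -T - 2*V + 1  [with T=29, V=-21]  = 14.
Change = -18 − 14 = -32.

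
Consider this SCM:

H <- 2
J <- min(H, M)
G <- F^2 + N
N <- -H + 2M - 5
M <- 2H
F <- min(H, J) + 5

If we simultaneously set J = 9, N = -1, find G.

Setting J = 9, N = -1 by intervention discards those variables' equations.
F = min(H, J) + 5  [with H=2, J=9]  = 7
G = F^2 + N  [with F=7, N=-1]  = 48

48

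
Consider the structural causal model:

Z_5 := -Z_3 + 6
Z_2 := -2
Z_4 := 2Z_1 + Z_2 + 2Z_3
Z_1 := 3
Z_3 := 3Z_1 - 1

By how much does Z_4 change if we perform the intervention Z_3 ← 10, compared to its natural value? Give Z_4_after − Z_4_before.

4

The intervention breaks the incoming arrows to Z_3: Z_3 := 3Z_1 - 1 no longer applies, and Z_3 = 10.
Z_4 = 2Z_1 + Z_2 + 2Z_3  [with Z_1=3, Z_2=-2, Z_3=10]  = 24
Without intervention: Z_3 = 3Z_1 - 1  [with Z_1=3]  = 8; Z_4 = 2Z_1 + Z_2 + 2Z_3  [with Z_1=3, Z_2=-2, Z_3=8]  = 20.
Change = 24 − 20 = 4.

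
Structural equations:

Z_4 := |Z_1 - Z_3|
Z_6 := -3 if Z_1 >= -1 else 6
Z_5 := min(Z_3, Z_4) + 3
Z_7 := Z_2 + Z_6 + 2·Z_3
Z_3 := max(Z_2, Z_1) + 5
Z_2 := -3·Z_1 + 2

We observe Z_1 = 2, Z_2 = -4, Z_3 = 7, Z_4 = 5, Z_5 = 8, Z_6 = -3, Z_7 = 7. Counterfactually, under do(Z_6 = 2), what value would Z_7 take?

Intervening sets Z_6 = 2 and removes its equation (Z_6 := -3 if Z_1 >= -1 else 6).
Z_2 = -3·Z_1 + 2  [with Z_1=2]  = -4
Z_3 = max(Z_2, Z_1) + 5  [with Z_2=-4, Z_1=2]  = 7
Z_7 = Z_2 + Z_6 + 2·Z_3  [with Z_2=-4, Z_6=2, Z_3=7]  = 12

12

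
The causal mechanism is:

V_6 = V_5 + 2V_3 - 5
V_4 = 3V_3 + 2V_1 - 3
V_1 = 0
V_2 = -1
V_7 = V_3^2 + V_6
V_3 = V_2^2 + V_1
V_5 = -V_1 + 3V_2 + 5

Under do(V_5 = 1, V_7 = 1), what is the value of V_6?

Under do(V_5 = 1, V_7 = 1), each intervened variable's structural equation is replaced by its fixed value.
V_3 = V_2^2 + V_1  [with V_2=-1, V_1=0]  = 1
V_6 = V_5 + 2V_3 - 5  [with V_5=1, V_3=1]  = -2

-2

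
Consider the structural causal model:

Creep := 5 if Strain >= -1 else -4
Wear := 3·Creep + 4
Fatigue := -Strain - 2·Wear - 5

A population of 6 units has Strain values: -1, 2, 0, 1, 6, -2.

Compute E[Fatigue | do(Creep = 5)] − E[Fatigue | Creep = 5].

The intervention sets Creep=5 in all 6 units regardless of Strain. Recomputing Fatigue per unit gives -42, -45, -43, -44, -49, -41; average -44.
E[Fatigue|Creep=5] averages over only the 5 units with Creep=5 (Strain = -1, 2, 0, 1, 6): Fatigue = -42, -45, -43, -44, -49, mean -44.6.
Difference = -44 − (-44.6) = 0.6.

0.6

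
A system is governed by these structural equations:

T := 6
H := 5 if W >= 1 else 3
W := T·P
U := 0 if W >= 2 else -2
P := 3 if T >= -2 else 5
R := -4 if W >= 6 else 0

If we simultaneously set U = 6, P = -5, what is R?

The joint intervention fixes U = 6, P = -5, removing each variable's own equation.
W = T·P  [with T=6, P=-5]  = -30
R = -4 if W >= 6 else 0  [with W=-30]  = 0

0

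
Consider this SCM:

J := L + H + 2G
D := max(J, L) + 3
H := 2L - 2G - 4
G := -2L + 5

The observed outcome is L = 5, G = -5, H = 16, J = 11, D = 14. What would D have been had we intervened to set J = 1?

Intervening sets J = 1 and removes its equation (J := L + H + 2G).
D = max(J, L) + 3  [with J=1, L=5]  = 8

8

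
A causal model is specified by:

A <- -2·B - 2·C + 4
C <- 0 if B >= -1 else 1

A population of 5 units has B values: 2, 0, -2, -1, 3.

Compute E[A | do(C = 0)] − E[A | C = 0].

1.2

do(C=0) breaks C's dependence on B. With C=0 fixed, A across the units is 0, 4, 8, 6, -2, mean 3.2.
E[A|C=0] averages over only the 4 units with C=0 (B = 2, 0, -1, 3): A = 0, 4, 6, -2, mean 2.
Difference = 3.2 − 2 = 1.2.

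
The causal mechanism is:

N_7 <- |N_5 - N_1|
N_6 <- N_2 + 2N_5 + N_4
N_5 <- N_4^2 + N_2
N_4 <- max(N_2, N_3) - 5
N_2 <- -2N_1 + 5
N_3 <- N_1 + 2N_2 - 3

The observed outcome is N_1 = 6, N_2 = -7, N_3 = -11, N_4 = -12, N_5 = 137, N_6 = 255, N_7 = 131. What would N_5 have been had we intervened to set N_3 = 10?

do(N_3=10) replaces the equation N_3 <- N_1 + 2N_2 - 3 with the constant N_3 = 10.
N_2 = -2N_1 + 5  [with N_1=6]  = -7
N_4 = max(N_2, N_3) - 5  [with N_2=-7, N_3=10]  = 5
N_5 = N_4^2 + N_2  [with N_4=5, N_2=-7]  = 18

18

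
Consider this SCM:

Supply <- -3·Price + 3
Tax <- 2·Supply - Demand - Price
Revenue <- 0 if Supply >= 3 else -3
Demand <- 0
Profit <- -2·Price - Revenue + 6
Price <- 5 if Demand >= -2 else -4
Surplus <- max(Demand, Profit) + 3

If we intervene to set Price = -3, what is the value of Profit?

12

Under do(Price=-3), the mechanism Price <- 5 if Demand >= -2 else -4 is discarded; Price is fixed at -3.
Supply = -3·Price + 3  [with Price=-3]  = 12
Revenue = 0 if Supply >= 3 else -3  [with Supply=12]  = 0
Profit = -2·Price - Revenue + 6  [with Price=-3, Revenue=0]  = 12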